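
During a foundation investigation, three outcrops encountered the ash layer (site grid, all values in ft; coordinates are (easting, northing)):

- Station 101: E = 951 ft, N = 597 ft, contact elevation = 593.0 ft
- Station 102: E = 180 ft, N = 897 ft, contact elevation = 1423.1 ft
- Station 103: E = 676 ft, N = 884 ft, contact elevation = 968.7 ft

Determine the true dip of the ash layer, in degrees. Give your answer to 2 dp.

Two edge vectors: Station 101→Station 102 = (-771, 300, 830.1), Station 101→Station 103 = (-275, 287, 375.7).
Normal n = (Station 101→Station 102) × (Station 101→Station 103) = (-125528.7, 61387.2, -138777).
So ∂z/∂E = −n_x/n_z = −0.90454 and ∂z/∂N = −n_y/n_z = 0.44234.
Gradient magnitude |∇z| = √(a² + b²) = √(0.81818 + 0.19567) = 1.00690.
True dip = arctan(1.00690) = 45.20°, dipping toward ESE (azimuth ≈ 116°).

45.20°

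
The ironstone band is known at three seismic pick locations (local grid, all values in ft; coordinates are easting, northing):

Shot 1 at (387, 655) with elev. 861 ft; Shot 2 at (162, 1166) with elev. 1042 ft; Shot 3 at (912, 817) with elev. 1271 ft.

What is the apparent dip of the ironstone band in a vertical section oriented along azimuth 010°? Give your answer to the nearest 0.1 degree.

35.3°

Two edge vectors: Shot 1→Shot 2 = (-225, 511, 181), Shot 1→Shot 3 = (525, 162, 410).
Normal n = (Shot 1→Shot 2) × (Shot 1→Shot 3) = (180188, 187275, -304725).
So ∂z/∂easting = −n_x/n_z = 0.59131 and ∂z/∂northing = −n_y/n_z = 0.61457.
Unit vector along 010° is (sin 10°, cos 10°) = (0.1736, 0.9848).
Slope in that direction = a·(0.1736) + b·(0.9848) = 0.70791.
Apparent dip = arctan|0.70791| = 35.3° (true dip is 40.5°, so apparent ≤ true as expected).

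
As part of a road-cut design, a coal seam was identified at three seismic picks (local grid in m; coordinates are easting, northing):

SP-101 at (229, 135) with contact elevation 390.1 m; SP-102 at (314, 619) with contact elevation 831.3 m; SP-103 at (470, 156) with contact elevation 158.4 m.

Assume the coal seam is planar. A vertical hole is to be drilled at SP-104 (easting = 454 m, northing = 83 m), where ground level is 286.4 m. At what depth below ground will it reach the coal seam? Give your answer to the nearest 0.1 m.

191.2 m

Let the plane be z = a·easting + b·northing + c.
SP-102−SP-101: 85a + 484b = 441.2;  SP-103−SP-101: 241a + 21b = −231.7.
Solving gives a = −1.05702, b = 1.09720.
Then c = 390.1 − a·229 − b·135 = 484.03.
At (454, 83): z_contact = −479.89 + 91.07 + 484.03 = 95.22 m.
Depth below ground = 286.4 − 95.22 = 191.2 m.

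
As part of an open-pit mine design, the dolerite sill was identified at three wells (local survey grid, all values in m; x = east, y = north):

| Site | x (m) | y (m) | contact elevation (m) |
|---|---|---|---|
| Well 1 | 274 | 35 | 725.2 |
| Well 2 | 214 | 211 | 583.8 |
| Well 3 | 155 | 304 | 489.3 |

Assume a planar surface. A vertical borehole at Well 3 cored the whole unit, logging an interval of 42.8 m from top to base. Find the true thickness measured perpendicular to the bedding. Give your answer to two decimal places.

31.60 m

Two edge vectors: Well 1→Well 2 = (-60, 176, -141.4), Well 1→Well 3 = (-119, 269, -235.9).
Normal n = (Well 1→Well 2) × (Well 1→Well 3) = (-3481.8, 2672.6, 4804).
So ∂z/∂x = −n_x/n_z = 0.72477 and ∂z/∂y = −n_y/n_z = −0.55633.
|∇z| = √(a²+b²) = 0.91367, so dip δ = arctan(0.91367) = 42.42°.
True thickness = vertical thickness × cos δ = 42.8 × cos 42.42° = 31.60 m.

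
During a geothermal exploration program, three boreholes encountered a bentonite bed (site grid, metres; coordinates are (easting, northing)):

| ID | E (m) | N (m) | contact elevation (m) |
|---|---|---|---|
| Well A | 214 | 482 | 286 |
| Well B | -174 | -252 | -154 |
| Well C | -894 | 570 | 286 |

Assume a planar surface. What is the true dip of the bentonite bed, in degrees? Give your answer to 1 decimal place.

30.0°

Let the plane be z = a·E + b·N + c.
Well B−Well A: −388a − 734b = −440;  Well C−Well A: −1108a + 88b = 0.
Solving gives a = 0.04569, b = 0.57530.
Gradient magnitude |∇z| = √(a² + b²) = √(0.00209 + 0.33097) = 0.57711.
True dip = arctan(0.57711) = 30.0°, dipping toward S (azimuth ≈ 185°).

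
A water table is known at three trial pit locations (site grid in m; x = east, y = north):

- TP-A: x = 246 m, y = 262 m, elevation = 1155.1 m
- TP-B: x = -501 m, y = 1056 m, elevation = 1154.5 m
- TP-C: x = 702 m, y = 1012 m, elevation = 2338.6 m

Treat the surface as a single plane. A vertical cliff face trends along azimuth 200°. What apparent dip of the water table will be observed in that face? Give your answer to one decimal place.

Let the plane be z = a·x + b·y + c.
TP-B−TP-A: −747a + 794b = −0.6;  TP-C−TP-A: 456a + 750b = 1183.5.
Solving gives a = 1.01934, b = 0.95824.
Unit vector along 200° is (sin 200°, cos 200°) = (-0.3420, -0.9397).
Slope in that direction = a·(-0.3420) + b·(-0.9397) = −1.24909.
Apparent dip = arctan|1.24909| = 51.3° (true dip is 54.4°, so apparent ≤ true as expected).

51.3°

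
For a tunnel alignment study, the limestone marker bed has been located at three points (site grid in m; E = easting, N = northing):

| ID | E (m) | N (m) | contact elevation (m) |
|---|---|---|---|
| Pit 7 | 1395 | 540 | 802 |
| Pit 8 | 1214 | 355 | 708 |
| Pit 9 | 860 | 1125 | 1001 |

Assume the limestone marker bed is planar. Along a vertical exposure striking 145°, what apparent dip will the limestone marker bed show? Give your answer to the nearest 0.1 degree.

16.4°

Let the plane be z = a·E + b·N + c.
Pit 8−Pit 7: −181a − 185b = −94;  Pit 9−Pit 7: −535a + 585b = 199.
Solving gives a = 0.08872, b = 0.42131.
Unit vector along 145° is (sin 145°, cos 145°) = (0.5736, -0.8192).
Slope in that direction = a·(0.5736) + b·(-0.8192) = −0.29423.
Apparent dip = arctan|0.29423| = 16.4° (true dip is 23.3°, so apparent ≤ true as expected).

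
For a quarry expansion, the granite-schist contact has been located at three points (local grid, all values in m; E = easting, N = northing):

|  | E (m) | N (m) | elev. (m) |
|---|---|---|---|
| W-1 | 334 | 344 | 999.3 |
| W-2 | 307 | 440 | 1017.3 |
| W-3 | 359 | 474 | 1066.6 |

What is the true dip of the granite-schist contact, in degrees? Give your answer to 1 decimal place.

Let the plane be z = a·E + b·N + c.
W-2−W-1: −27a + 96b = 18;  W-3−W-1: 25a + 130b = 67.3.
Solving gives a = 0.69726, b = 0.38360.
Gradient magnitude |∇z| = √(a² + b²) = √(0.48617 + 0.14715) = 0.79582.
True dip = arctan(0.79582) = 38.5°, dipping toward WSW (azimuth ≈ 241°).

38.5°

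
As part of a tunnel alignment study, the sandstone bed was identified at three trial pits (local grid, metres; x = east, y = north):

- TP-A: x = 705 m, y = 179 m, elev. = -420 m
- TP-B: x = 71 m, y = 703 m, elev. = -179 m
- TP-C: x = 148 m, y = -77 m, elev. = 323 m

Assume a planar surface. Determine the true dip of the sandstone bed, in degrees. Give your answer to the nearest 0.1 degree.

Let the plane be z = a·x + b·y + c.
TP-B−TP-A: −634a + 524b = 241;  TP-C−TP-A: −557a − 256b = 743.
Solving gives a = −0.99308, b = −0.74162.
Gradient magnitude |∇z| = √(a² + b²) = √(0.98620 + 0.55001) = 1.23944.
True dip = arctan(1.23944) = 51.1°, dipping toward NE (azimuth ≈ 053°).

51.1°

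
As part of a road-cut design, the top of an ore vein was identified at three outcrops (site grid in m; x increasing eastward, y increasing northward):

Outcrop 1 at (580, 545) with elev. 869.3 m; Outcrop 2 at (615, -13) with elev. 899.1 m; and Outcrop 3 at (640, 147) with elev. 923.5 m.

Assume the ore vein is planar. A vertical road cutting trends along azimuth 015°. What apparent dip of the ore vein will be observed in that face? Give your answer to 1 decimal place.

14.0°

Let the plane be z = a·x + b·y + c.
Outcrop 2−Outcrop 1: 35a − 558b = 29.8;  Outcrop 3−Outcrop 1: 60a − 398b = 54.2.
Solving gives a = 0.94032, b = 0.00558.
Unit vector along 015° is (sin 15°, cos 15°) = (0.2588, 0.9659).
Slope in that direction = a·(0.2588) + b·(0.9659) = 0.24876.
Apparent dip = arctan|0.24876| = 14.0° (true dip is 43.2°, so apparent ≤ true as expected).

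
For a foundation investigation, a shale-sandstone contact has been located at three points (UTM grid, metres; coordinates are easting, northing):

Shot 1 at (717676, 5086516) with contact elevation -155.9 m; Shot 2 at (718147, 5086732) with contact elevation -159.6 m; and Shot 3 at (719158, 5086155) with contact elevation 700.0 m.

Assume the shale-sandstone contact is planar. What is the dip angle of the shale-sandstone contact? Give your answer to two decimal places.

42.42°

Let the plane be z = a·easting + b·northing + c.
Shot 2−Shot 1: 471a + 216b = −3.7;  Shot 3−Shot 1: 1482a − 361b = 855.9.
Solving gives a = 0.37446, b = −0.83366.
Gradient magnitude |∇z| = √(a² + b²) = √(0.14022 + 0.69499) = 0.91390.
True dip = arctan(0.91390) = 42.42°, dipping toward NNW (azimuth ≈ 336°).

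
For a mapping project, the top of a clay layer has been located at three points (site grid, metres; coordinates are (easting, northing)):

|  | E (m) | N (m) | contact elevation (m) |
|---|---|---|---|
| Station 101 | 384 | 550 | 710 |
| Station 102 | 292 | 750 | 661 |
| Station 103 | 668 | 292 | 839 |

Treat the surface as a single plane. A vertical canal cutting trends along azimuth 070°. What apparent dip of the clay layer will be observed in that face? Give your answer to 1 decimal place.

Let the plane be z = a·E + b·N + c.
Station 102−Station 101: −92a + 200b = −49;  Station 103−Station 101: 284a − 258b = 129.
Solving gives a = 0.39796, b = −0.06194.
Unit vector along 070° is (sin 70°, cos 70°) = (0.9397, 0.3420).
Slope in that direction = a·(0.9397) + b·(0.3420) = 0.35277.
Apparent dip = arctan|0.35277| = 19.4° (true dip is 21.9°, so apparent ≤ true as expected).

19.4°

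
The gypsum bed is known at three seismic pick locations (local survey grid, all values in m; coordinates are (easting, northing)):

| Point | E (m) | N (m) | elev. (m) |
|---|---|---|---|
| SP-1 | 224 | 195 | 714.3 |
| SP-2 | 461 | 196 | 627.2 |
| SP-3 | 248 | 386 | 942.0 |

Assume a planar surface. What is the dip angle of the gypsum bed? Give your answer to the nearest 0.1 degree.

52.3°

Let the plane be z = a·E + b·N + c.
SP-2−SP-1: 237a + 1b = −87.1;  SP-3−SP-1: 24a + 191b = 227.7.
Solving gives a = −0.37274, b = 1.23898.
Gradient magnitude |∇z| = √(a² + b²) = √(0.13893 + 1.53508) = 1.29384.
True dip = arctan(1.29384) = 52.3°, dipping toward SSE (azimuth ≈ 163°).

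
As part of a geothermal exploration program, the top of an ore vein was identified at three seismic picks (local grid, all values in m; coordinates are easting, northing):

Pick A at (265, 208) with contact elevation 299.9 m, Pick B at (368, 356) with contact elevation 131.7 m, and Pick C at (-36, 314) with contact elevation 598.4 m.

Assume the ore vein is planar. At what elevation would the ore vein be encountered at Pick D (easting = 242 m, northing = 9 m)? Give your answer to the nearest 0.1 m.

396.9 m

Two edge vectors: Pick A→Pick B = (103, 148, -168.2), Pick A→Pick C = (-301, 106, 298.5).
Normal n = (Pick A→Pick B) × (Pick A→Pick C) = (62007.2, 19882.7, 55466).
So ∂z/∂easting = −n_x/n_z = −1.11793 and ∂z/∂northing = −n_y/n_z = −0.35847.
Intercept c from Pick A: 299.9 + 296.25 + 74.56 = 670.71.
At (242, 9): z = −270.5 − 3.2 + 670.71 = 396.9 m.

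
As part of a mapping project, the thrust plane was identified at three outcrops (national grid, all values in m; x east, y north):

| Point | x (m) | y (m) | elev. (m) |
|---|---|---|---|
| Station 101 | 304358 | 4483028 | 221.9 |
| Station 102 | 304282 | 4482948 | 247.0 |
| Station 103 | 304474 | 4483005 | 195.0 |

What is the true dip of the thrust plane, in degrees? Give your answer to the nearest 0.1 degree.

14.6°

Two edge vectors: Station 101→Station 102 = (-76, -80, 25.1), Station 101→Station 103 = (116, -23, -26.9).
Normal n = (Station 101→Station 102) × (Station 101→Station 103) = (2729.3, 867.2, 11028).
So ∂z/∂x = −n_x/n_z = −0.24749 and ∂z/∂y = −n_y/n_z = −0.07864.
Gradient magnitude |∇z| = √(a² + b²) = √(0.06125 + 0.00618) = 0.25968.
True dip = arctan(0.25968) = 14.6°, dipping toward ENE (azimuth ≈ 072°).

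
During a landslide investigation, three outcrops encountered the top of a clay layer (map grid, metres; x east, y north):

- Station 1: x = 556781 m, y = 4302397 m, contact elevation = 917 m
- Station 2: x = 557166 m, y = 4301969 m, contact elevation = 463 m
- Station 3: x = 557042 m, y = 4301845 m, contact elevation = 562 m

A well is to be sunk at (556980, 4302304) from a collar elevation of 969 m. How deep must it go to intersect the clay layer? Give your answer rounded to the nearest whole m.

Let the plane be z = a·x + b·y + c.
Station 2−Station 1: 385a − 428b = −454;  Station 3−Station 1: 261a − 552b = −355.
Solving gives a = −0.97873269, b = 0.18034559.
Then c = 917 − a·556781 − b·4302397 = −230061.58.
At (556980, 4302304): z_contact = −545134.5 + 775901.6 − 230061.58 = 705.5 m.
Depth below ground = 969 − 705.5 = 264 m.

264 m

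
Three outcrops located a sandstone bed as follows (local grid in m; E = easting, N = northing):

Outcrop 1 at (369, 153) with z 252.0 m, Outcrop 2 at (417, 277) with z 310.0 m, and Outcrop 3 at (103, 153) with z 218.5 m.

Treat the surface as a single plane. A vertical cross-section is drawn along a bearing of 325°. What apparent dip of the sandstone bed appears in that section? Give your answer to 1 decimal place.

Let the plane be z = a·E + b·N + c.
Outcrop 2−Outcrop 1: 48a + 124b = 58;  Outcrop 3−Outcrop 1: −266a + 0b = −33.5.
Solving gives a = 0.12594, b = 0.41899.
Unit vector along 325° is (sin 325°, cos 325°) = (-0.5736, 0.8192).
Slope in that direction = a·(-0.5736) + b·(0.8192) = 0.27098.
Apparent dip = arctan|0.27098| = 15.2° (true dip is 23.6°, so apparent ≤ true as expected).

15.2°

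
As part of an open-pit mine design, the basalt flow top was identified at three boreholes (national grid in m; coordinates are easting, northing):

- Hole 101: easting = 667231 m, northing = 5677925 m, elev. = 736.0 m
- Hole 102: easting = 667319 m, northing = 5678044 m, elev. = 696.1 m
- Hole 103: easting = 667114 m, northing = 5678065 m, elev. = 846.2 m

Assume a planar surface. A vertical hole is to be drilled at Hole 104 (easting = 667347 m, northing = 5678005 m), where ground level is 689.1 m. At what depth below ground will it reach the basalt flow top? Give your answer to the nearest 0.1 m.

Let the plane be z = a·easting + b·northing + c.
Hole 102−Hole 101: 88a + 119b = −39.9;  Hole 103−Hole 101: −117a + 140b = 110.2.
Solving gives a = −0.712563350, b = 0.191643486.
Then c = 736 − a·667231 − b·5677925 = −611956.98.
At (667347, 5678005): z_contact = −475527.01 + 1088152.67 − 611956.98 = 668.67 m.
Depth below ground = 689.1 − 668.67 = 20.4 m.

20.4 m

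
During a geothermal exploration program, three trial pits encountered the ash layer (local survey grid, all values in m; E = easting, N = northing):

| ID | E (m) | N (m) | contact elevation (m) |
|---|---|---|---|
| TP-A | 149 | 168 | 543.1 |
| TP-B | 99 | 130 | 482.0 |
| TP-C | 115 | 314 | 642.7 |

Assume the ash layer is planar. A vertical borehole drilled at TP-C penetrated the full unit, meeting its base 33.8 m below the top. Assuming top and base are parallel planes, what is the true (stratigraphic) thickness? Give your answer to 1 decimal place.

23.7 m

Let the plane be z = a·E + b·N + c.
TP-B−TP-A: −50a − 38b = −61.1;  TP-C−TP-A: −34a + 146b = 99.6.
Solving gives a = 0.59774, b = 0.82139.
|∇z| = √(a²+b²) = 1.01586, so dip δ = arctan(1.01586) = 45.45°.
True thickness = vertical thickness × cos δ = 33.8 × cos 45.45° = 23.7 m.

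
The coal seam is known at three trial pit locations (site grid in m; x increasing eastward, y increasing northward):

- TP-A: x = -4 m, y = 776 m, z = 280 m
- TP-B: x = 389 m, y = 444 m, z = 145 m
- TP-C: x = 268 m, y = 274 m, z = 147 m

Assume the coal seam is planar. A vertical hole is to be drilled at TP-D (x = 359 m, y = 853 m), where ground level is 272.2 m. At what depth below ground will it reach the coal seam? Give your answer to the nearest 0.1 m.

Let the plane be z = a·x + b·y + c.
TP-B−TP-A: 393a − 332b = −135;  TP-C−TP-A: 272a − 502b = −133.
Solving gives a = −0.22073, b = 0.14534.
Then c = 280 − a·-4 − b·776 = 166.33.
At (359, 853): z_contact = −79.24 + 123.98 + 166.33 = 211.07 m.
Depth below ground = 272.2 − 211.07 = 61.1 m.

61.1 m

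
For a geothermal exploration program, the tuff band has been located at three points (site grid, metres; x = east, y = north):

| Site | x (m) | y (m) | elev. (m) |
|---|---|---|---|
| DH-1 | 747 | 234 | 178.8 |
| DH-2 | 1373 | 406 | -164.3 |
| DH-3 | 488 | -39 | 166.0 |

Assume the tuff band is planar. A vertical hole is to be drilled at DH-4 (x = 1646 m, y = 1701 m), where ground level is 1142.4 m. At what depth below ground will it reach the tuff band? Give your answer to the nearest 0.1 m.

Two edge vectors: DH-1→DH-2 = (626, 172, -343.1), DH-1→DH-3 = (-259, -273, -12.8).
Normal n = (DH-1→DH-2) × (DH-1→DH-3) = (-95867.9, 96875.7, -126350).
So ∂z/∂x = −n_x/n_z = −0.758749 and ∂z/∂y = −n_y/n_z = 0.766725.
Intercept c from DH-1: 178.8 + 566.79 − 179.41 = 566.17.
At (1646, 1701): z_contact = −1248.90 + 1304.20 + 566.17 = 621.47 m.
Depth below ground = 1142.4 − 621.47 = 520.9 m.

520.9 m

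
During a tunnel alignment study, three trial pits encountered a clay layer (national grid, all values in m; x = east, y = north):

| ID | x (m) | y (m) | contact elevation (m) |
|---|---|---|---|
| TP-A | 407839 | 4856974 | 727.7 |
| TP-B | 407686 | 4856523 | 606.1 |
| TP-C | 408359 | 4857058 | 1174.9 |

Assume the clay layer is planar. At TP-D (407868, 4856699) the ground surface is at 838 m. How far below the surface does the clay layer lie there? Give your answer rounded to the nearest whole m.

Two edge vectors: TP-A→TP-B = (-153, -451, -121.6), TP-A→TP-C = (520, 84, 447.2).
Normal n = (TP-A→TP-B) × (TP-A→TP-C) = (-191472.8, 5189.6, 221668).
So ∂z/∂x = −n_x/n_z = 0.86378187 and ∂z/∂y = −n_y/n_z = −0.02341159.
Intercept c from TP-A: 727.7 − 352283.93 + 113709.48 = −237846.76.
At (407868, 4856699): z_contact = 352309.0 − 113703.0 − 237846.76 = 759.2 m.
Depth below ground = 838 − 759.2 = 79 m.

79 m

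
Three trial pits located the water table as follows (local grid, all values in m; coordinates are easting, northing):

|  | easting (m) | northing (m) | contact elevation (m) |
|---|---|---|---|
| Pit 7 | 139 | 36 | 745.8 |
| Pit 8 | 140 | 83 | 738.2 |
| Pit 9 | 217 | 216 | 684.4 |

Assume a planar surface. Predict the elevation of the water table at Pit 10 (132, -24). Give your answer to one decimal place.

Two edge vectors: Pit 7→Pit 8 = (1, 47, -7.6), Pit 7→Pit 9 = (78, 180, -61.4).
Normal n = (Pit 7→Pit 8) × (Pit 7→Pit 9) = (-1517.8, -531.4, -3486).
So ∂z/∂easting = −n_x/n_z = −0.43540 and ∂z/∂northing = −n_y/n_z = −0.15244.
Intercept c from Pit 7: 745.8 + 60.52 + 5.49 = 811.81.
At (132, -24): z = −57.5 + 3.7 + 811.81 = 758.0 m.

758.0 m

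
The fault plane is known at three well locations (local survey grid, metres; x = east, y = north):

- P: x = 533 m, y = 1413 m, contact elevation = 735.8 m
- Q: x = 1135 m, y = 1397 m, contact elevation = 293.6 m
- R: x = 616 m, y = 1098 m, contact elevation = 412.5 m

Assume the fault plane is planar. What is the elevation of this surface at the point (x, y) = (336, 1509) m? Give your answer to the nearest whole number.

957 m

Two edge vectors: P→Q = (602, -16, -442.2), P→R = (83, -315, -323.3).
Normal n = (P→Q) × (P→R) = (-134120.2, 157924, -188302).
So ∂z/∂x = −n_x/n_z = −0.71226 and ∂z/∂y = −n_y/n_z = 0.83867.
Intercept c from P: 735.8 + 379.64 − 1185.05 = −69.61.
At (336, 1509): z = −239.3 + 1265.6 − 69.61 = 956.6 m.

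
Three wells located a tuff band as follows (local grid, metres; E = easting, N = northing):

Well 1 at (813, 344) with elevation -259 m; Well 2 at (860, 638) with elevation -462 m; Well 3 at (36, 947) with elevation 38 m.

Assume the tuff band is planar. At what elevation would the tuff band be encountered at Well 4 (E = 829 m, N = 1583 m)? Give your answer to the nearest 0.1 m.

Two edge vectors: Well 1→Well 2 = (47, 294, -203), Well 1→Well 3 = (-777, 603, 297).
Normal n = (Well 1→Well 2) × (Well 1→Well 3) = (209727, 143772, 256779).
So ∂z/∂E = −n_x/n_z = −0.816761 and ∂z/∂N = −n_y/n_z = −0.559906.
Intercept c from Well 1: -259 + 664.03 + 192.61 = 597.63.
At (829, 1583): z = −677.1 − 886.3 + 597.63 = -965.8 m.

-965.8 m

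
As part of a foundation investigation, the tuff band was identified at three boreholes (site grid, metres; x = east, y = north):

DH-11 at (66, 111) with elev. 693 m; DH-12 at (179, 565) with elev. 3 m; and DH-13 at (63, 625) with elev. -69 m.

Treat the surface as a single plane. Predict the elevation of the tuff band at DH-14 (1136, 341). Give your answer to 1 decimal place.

Let the plane be z = a·x + b·y + c.
DH-12−DH-11: 113a + 454b = −690;  DH-13−DH-11: −3a + 514b = −762.
Solving gives a = −0.146558, b = −1.483346.
Then c = 693 − a·66 − b·111 = 867.32.
At (1136, 341): z = −166.5 − 505.8 + 867.32 = 195.0 m.

195.0 m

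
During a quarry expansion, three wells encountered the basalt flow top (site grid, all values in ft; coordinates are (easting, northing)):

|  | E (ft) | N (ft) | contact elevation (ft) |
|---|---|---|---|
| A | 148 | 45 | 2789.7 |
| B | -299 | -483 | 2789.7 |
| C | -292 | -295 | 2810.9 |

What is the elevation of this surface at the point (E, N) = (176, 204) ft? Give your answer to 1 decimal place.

2804.6 ft

Let the plane be z = a·E + b·N + c.
B−A: −447a − 528b = 0;  C−A: −440a − 340b = 21.2.
Solving gives a = −0.13933, b = 0.11795.
Then c = 2789.7 − a·148 − b·45 = 2805.01.
At (176, 204): z = −24.5 + 24.1 + 2805.01 = 2804.6 ft.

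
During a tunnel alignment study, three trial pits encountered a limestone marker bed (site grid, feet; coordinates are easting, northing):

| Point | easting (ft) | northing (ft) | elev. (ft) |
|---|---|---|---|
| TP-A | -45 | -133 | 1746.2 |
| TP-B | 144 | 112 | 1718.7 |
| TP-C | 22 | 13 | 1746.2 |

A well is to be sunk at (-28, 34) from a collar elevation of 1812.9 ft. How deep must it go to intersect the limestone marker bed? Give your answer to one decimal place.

45.3 ft

Two edge vectors: TP-A→TP-B = (189, 245, -27.5), TP-A→TP-C = (67, 146, 0).
Normal n = (TP-A→TP-B) × (TP-A→TP-C) = (4015, -1842.5, 11179).
So ∂z/∂easting = −n_x/n_z = −0.35916 and ∂z/∂northing = −n_y/n_z = 0.16482.
Intercept c from TP-A: 1746.2 − 16.16 + 21.92 = 1751.96.
At (-28, 34): z_contact = 10.06 + 5.60 + 1751.96 = 1767.62 ft.
Depth below ground = 1812.9 − 1767.62 = 45.3 ft.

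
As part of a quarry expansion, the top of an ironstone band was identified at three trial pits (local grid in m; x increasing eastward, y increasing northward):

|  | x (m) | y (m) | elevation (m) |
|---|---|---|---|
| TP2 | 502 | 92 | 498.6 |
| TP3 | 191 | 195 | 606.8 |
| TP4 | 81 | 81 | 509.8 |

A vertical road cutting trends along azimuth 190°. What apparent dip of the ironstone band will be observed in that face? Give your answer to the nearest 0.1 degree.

Two edge vectors: TP2→TP3 = (-311, 103, 108.2), TP2→TP4 = (-421, -11, 11.2).
Normal n = (TP2→TP3) × (TP2→TP4) = (2343.8, -42069, 46784).
So ∂z/∂x = −n_x/n_z = −0.05010 and ∂z/∂y = −n_y/n_z = 0.89922.
Unit vector along 190° is (sin 190°, cos 190°) = (-0.1736, -0.9848).
Slope in that direction = a·(-0.1736) + b·(-0.9848) = −0.87686.
Apparent dip = arctan|0.87686| = 41.2° (true dip is 42.0°, so apparent ≤ true as expected).

41.2°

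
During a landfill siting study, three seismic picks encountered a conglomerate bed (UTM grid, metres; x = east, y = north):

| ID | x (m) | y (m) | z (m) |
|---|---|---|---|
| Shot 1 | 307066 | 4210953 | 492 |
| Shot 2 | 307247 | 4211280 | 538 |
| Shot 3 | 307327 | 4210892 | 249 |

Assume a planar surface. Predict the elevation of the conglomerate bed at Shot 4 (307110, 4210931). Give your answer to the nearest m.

444 m

Let the plane be z = a·x + b·y + c.
Shot 2−Shot 1: 181a + 327b = 46;  Shot 3−Shot 1: 261a − 61b = −243.
Solving gives a = −0.79527535, b = 0.58087106.
Then c = 492 − a·307066 − b·4210953 = −2201326.73.
At (307110, 4210931): z = −244237.0 + 2446008.0 − 2201326.73 = 444.2 m.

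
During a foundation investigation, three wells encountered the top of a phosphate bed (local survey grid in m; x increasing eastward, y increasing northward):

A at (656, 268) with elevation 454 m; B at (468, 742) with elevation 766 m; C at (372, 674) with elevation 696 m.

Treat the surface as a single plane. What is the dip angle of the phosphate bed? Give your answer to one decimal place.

37.5°

Let the plane be z = a·x + b·y + c.
B−A: −188a + 474b = 312;  C−A: −284a + 406b = 242.
Solving gives a = 0.20526, b = 0.73964.
Gradient magnitude |∇z| = √(a² + b²) = √(0.04213 + 0.54706) = 0.76759.
True dip = arctan(0.76759) = 37.5°, dipping toward SSW (azimuth ≈ 196°).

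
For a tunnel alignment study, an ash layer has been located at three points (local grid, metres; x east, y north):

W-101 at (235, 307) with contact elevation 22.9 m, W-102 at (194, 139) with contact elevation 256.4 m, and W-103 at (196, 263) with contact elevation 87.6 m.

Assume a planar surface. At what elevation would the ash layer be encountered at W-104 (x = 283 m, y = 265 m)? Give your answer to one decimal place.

74.0 m

Let the plane be z = a·x + b·y + c.
W-102−W-101: −41a − 168b = 233.5;  W-103−W-101: −39a − 44b = 64.7.
Solving gives a = −0.12544, b = −1.35927.
Then c = 22.9 − a·235 − b·307 = 469.67.
At (283, 265): z = −35.5 − 360.2 + 469.67 = 74.0 m.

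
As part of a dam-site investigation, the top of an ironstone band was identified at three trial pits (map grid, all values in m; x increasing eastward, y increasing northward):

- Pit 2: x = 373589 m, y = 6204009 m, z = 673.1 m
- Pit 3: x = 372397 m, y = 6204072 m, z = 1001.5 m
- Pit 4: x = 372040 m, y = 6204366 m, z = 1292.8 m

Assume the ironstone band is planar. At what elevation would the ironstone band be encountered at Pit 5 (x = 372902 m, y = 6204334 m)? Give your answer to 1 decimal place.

1064.8 m

Let the plane be z = a·x + b·y + c.
Pit 3−Pit 2: −1192a + 63b = 328.4;  Pit 4−Pit 2: −1549a + 357b = 619.7.
Solving gives a = −0.238438881, b = 0.701283400.
Then c = 673.1 − a·373589 − b·6204009 = −4261017.28.
At (372902, 6204334): z = −88914.3 + 4350996.4 − 4261017.28 = 1064.8 m.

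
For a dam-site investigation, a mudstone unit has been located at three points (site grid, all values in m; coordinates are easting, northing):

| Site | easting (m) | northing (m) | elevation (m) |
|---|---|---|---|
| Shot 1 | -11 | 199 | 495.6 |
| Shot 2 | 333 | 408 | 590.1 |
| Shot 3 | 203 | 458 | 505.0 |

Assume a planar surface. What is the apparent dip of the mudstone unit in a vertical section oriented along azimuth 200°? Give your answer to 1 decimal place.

10.6°

Let the plane be z = a·easting + b·northing + c.
Shot 2−Shot 1: 344a + 209b = 94.5;  Shot 3−Shot 1: 214a + 259b = 9.4.
Solving gives a = 0.50735, b = −0.38290.
Unit vector along 200° is (sin 200°, cos 200°) = (-0.3420, -0.9397).
Slope in that direction = a·(-0.3420) + b·(-0.9397) = 0.18629.
Apparent dip = arctan|0.18629| = 10.6° (true dip is 32.4°, so apparent ≤ true as expected).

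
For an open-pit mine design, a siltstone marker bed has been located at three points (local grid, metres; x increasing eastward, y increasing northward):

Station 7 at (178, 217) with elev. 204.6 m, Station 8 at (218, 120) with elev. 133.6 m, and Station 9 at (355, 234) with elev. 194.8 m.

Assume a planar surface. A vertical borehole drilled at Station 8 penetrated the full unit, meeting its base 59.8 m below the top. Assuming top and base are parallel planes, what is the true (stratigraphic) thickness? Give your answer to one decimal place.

Two edge vectors: Station 7→Station 8 = (40, -97, -71), Station 7→Station 9 = (177, 17, -9.8).
Normal n = (Station 7→Station 8) × (Station 7→Station 9) = (2157.6, -12175, 17849).
So ∂z/∂x = −n_x/n_z = −0.12088 and ∂z/∂y = −n_y/n_z = 0.68211.
|∇z| = √(a²+b²) = 0.69274, so dip δ = arctan(0.69274) = 34.71°.
True thickness = vertical thickness × cos δ = 59.8 × cos 34.71° = 49.2 m.

49.2 m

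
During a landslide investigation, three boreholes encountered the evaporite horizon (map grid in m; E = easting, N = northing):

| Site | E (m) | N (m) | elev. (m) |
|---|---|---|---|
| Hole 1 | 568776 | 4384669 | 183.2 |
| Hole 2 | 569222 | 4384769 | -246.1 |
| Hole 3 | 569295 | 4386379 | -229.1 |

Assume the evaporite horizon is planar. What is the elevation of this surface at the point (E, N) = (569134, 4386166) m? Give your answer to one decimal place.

Let the plane be z = a·E + b·N + c.
Hole 2−Hole 1: 446a + 100b = −429.3;  Hole 3−Hole 1: 519a + 1710b = −412.3.
Solving gives a = −0.974833981, b = 0.054759553.
Then c = 183.2 − a·568776 − b·4384669 = 314542.86.
At (569134, 4386166): z = −554811.2 + 240184.5 + 314542.86 = -83.8 m.

-83.8 m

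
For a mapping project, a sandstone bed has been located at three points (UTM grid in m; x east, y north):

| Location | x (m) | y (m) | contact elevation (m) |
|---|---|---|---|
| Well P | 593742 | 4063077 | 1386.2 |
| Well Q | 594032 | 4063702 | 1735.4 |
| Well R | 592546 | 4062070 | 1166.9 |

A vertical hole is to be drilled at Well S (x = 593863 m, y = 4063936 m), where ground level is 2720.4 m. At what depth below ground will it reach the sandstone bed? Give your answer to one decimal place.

Two edge vectors: Well P→Well Q = (290, 625, 349.2), Well P→Well R = (-1196, -1007, -219.3).
Normal n = (Well P→Well Q) × (Well P→Well R) = (214581.9, -354046.2, 455470).
So ∂z/∂x = −n_x/n_z = −0.471121918 and ∂z/∂y = −n_y/n_z = 0.777320570.
Intercept c from Well P: 1386.2 + 279724.87 − 3158313.33 = −2877202.26.
At (593863, 4063936): z_contact = −279781.88 + 3158981.05 − 2877202.26 = 1996.91 m.
Depth below ground = 2720.4 − 1996.91 = 723.5 m.

723.5 m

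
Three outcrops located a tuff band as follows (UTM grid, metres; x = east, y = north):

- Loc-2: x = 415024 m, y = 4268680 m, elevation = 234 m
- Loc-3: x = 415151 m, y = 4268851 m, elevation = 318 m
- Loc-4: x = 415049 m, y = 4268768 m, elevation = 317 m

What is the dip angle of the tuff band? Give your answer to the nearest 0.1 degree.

57.5°

Let the plane be z = a·x + b·y + c.
Loc-3−Loc-2: 127a + 171b = 84;  Loc-4−Loc-2: 25a + 88b = 83.
Solving gives a = −0.98551, b = 1.22316.
Gradient magnitude |∇z| = √(a² + b²) = √(0.97123 + 1.49611) = 1.57078.
True dip = arctan(1.57078) = 57.5°, dipping toward SE (azimuth ≈ 141°).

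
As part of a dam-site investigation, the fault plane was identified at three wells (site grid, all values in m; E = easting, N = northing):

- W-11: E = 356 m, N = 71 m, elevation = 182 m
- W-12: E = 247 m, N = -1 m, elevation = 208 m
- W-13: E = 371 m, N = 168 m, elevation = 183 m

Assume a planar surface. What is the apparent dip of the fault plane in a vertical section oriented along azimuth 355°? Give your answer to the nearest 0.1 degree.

4.4°

Two edge vectors: W-11→W-12 = (-109, -72, 26), W-11→W-13 = (15, 97, 1).
Normal n = (W-11→W-12) × (W-11→W-13) = (-2594, 499, -9493).
So ∂z/∂E = −n_x/n_z = −0.27325 and ∂z/∂N = −n_y/n_z = 0.05257.
Unit vector along 355° is (sin 355°, cos 355°) = (-0.0872, 0.9962).
Slope in that direction = a·(-0.0872) + b·(0.9962) = 0.07618.
Apparent dip = arctan|0.07618| = 4.4° (true dip is 15.5°, so apparent ≤ true as expected).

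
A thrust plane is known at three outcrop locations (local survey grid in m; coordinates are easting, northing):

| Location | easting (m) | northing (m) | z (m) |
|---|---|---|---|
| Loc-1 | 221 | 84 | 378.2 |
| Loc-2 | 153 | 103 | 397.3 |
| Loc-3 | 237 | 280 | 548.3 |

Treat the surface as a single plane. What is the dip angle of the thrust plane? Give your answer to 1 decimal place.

41.1°

Two edge vectors: Loc-1→Loc-2 = (-68, 19, 19.1), Loc-1→Loc-3 = (16, 196, 170.1).
Normal n = (Loc-1→Loc-2) × (Loc-1→Loc-3) = (-511.7, 11872.4, -13632).
So ∂z/∂easting = −n_x/n_z = −0.03754 and ∂z/∂northing = −n_y/n_z = 0.87092.
Gradient magnitude |∇z| = √(a² + b²) = √(0.00141 + 0.75850) = 0.87173.
True dip = arctan(0.87173) = 41.1°, dipping toward S (azimuth ≈ 178°).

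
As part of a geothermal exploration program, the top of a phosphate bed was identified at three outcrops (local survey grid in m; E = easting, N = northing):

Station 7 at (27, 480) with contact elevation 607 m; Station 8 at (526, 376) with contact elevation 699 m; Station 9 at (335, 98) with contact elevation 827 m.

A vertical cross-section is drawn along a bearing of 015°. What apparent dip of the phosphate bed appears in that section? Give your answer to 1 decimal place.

Let the plane be z = a·E + b·N + c.
Station 8−Station 7: 499a − 104b = 92;  Station 9−Station 7: 308a − 382b = 220.
Solving gives a = 0.07733, b = −0.51356.
Unit vector along 015° is (sin 15°, cos 15°) = (0.2588, 0.9659).
Slope in that direction = a·(0.2588) + b·(0.9659) = −0.47605.
Apparent dip = arctan|0.47605| = 25.5° (true dip is 27.4°, so apparent ≤ true as expected).

25.5°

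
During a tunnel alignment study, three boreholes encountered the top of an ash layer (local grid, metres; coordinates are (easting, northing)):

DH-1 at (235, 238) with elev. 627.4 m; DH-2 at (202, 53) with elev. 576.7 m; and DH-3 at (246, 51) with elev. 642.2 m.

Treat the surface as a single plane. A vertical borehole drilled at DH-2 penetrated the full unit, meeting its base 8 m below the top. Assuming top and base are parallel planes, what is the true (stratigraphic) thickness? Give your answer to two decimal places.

Let the plane be z = a·E + b·N + c.
DH-2−DH-1: −33a − 185b = −50.7;  DH-3−DH-1: 11a − 187b = 14.8.
Solving gives a = 1.48902, b = 0.00845.
|∇z| = √(a²+b²) = 1.48904, so dip δ = arctan(1.48904) = 56.12°.
True thickness = vertical thickness × cos δ = 8 × cos 56.12° = 4.46 m.

4.46 m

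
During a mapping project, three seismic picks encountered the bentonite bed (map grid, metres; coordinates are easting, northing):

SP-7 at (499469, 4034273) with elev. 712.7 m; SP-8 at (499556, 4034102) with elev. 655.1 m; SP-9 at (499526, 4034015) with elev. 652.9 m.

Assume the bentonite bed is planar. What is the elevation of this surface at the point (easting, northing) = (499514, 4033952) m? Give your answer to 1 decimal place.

647.8 m

Let the plane be z = a·easting + b·northing + c.
SP-8−SP-7: 87a − 171b = −57.6;  SP-9−SP-7: 57a − 258b = −59.8.
Solving gives a = −0.364989369, b = 0.151145760.
Then c = 712.7 − a·499469 − b·4034273 = −426749.68.
At (499514, 4033952): z = −182317.3 + 609714.7 − 426749.68 = 647.8 m.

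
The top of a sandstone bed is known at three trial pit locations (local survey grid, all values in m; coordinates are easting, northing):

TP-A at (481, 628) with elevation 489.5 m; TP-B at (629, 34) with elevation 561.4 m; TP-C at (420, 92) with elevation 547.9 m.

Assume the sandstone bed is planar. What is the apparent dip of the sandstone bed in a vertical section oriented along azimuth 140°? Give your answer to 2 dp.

6.15°

Let the plane be z = a·easting + b·northing + c.
TP-B−TP-A: 148a − 594b = 71.9;  TP-C−TP-A: −61a − 536b = 58.4.
Solving gives a = 0.03331, b = −0.11275.
Unit vector along 140° is (sin 140°, cos 140°) = (0.6428, -0.7660).
Slope in that direction = a·(0.6428) + b·(-0.7660) = 0.10778.
Apparent dip = arctan|0.10778| = 6.15° (true dip is 6.7°, so apparent ≤ true as expected).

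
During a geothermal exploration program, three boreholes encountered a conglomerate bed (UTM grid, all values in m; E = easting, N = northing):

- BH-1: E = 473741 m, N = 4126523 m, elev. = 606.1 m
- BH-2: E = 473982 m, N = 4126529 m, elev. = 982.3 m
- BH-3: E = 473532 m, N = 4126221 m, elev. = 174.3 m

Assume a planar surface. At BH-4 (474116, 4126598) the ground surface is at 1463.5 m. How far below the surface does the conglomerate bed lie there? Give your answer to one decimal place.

Two edge vectors: BH-1→BH-2 = (241, 6, 376.2), BH-1→BH-3 = (-209, -302, -431.8).
Normal n = (BH-1→BH-2) × (BH-1→BH-3) = (111021.6, 25438, -71528).
So ∂z/∂E = −n_x/n_z = 1.552141819 and ∂z/∂N = −n_y/n_z = 0.355636953.
Intercept c from BH-1: 606.1 − 735313.22 − 1467544.07 = −2202251.18.
At (474116, 4126598): z_contact = 735895.27 + 1467570.74 − 2202251.18 = 1214.83 m.
Depth below ground = 1463.5 − 1214.83 = 248.7 m.

248.7 m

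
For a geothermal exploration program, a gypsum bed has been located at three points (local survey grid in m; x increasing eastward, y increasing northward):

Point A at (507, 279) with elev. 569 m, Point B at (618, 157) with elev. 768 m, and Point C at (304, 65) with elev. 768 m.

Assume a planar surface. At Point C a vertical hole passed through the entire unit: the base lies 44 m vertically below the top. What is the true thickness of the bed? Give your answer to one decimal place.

Two edge vectors: Point A→Point B = (111, -122, 199), Point A→Point C = (-203, -214, 199).
Normal n = (Point A→Point B) × (Point A→Point C) = (18308, -62486, -48520).
So ∂z/∂x = −n_x/n_z = 0.37733 and ∂z/∂y = −n_y/n_z = −1.28784.
|∇z| = √(a²+b²) = 1.34198, so dip δ = arctan(1.34198) = 53.31°.
True thickness = vertical thickness × cos δ = 44 × cos 53.31° = 26.3 m.

26.3 m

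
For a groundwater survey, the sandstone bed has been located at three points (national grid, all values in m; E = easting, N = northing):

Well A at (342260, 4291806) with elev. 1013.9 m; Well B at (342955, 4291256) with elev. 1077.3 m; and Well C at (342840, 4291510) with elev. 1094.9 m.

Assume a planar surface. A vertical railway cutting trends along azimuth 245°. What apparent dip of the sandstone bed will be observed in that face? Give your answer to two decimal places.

15.60°

Let the plane be z = a·E + b·N + c.
Well B−Well A: 695a − 550b = 63.4;  Well C−Well A: 580a − 296b = 81.
Solving gives a = 0.22761, b = 0.17234.
Unit vector along 245° is (sin 245°, cos 245°) = (-0.9063, -0.4226).
Slope in that direction = a·(-0.9063) + b·(-0.4226) = −0.27912.
Apparent dip = arctan|0.27912| = 15.60° (true dip is 15.9°, so apparent ≤ true as expected).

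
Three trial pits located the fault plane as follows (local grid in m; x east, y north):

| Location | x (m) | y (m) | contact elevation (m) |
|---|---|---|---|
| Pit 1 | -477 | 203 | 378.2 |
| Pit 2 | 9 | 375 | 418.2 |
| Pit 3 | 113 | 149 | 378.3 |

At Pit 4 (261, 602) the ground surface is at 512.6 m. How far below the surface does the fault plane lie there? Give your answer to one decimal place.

Two edge vectors: Pit 1→Pit 2 = (486, 172, 40), Pit 1→Pit 3 = (590, -54, 0.1).
Normal n = (Pit 1→Pit 2) × (Pit 1→Pit 3) = (2177.2, 23551.4, -127724).
So ∂z/∂x = −n_x/n_z = 0.01705 and ∂z/∂y = −n_y/n_z = 0.18439.
Intercept c from Pit 1: 378.2 + 8.13 − 37.43 = 348.90.
At (261, 602): z_contact = 4.45 + 111.00 + 348.90 = 464.35 m.
Depth below ground = 512.6 − 464.35 = 48.2 m.

48.2 m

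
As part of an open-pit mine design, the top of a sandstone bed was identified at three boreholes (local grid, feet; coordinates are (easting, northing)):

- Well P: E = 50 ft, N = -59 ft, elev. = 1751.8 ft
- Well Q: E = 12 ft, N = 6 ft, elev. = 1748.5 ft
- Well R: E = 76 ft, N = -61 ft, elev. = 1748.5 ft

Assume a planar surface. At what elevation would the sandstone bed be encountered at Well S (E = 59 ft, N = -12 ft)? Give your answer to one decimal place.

1744.4 ft

Let the plane be z = a·E + b·N + c.
Well Q−Well P: −38a + 65b = −3.3;  Well R−Well P: 26a − 2b = −3.3.
Solving gives a = −0.13699, b = −0.13086.
Then c = 1751.8 − a·50 − b·-59 = 1750.93.
At (59, -12): z = −8.1 + 1.6 + 1750.93 = 1744.4 ft.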